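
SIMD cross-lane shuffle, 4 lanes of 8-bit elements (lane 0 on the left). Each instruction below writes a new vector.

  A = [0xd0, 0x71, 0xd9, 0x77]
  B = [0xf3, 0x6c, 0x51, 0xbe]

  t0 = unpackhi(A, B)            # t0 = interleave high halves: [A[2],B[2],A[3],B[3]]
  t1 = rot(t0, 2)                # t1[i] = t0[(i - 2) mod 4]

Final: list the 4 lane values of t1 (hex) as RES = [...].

RES = [0x77, 0xbe, 0xd9, 0x51]

→ t0 |d9|51|77|be|
→ t1 |77|be|d9|51|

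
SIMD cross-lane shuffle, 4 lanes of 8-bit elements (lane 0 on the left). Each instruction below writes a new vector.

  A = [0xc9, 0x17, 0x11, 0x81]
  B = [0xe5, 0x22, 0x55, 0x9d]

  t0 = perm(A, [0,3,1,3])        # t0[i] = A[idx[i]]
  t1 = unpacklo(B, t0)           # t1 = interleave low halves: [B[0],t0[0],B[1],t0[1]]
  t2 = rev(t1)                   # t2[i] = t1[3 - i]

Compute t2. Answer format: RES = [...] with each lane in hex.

  t0: c9 81 17 81
  t1: e5 c9 22 81
  t2: 81 22 c9 e5

RES = [ 0x81  0x22  0xc9  0xe5 ]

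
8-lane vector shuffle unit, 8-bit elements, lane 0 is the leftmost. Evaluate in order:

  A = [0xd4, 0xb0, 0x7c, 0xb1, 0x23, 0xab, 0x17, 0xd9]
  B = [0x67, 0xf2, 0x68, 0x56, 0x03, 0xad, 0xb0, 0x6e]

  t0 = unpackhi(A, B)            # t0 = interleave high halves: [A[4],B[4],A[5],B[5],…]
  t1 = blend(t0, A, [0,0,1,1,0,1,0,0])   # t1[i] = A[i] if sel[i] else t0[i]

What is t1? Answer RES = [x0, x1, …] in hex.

t0 = [0x23, 0x03, 0xab, 0xad, 0x17, 0xb0, 0xd9, 0x6e]
t1 = [0x23, 0x03, 0x7c, 0xb1, 0x17, 0xab, 0xd9, 0x6e]

RES = [0x23, 0x03, 0x7c, 0xb1, 0x17, 0xab, 0xd9, 0x6e]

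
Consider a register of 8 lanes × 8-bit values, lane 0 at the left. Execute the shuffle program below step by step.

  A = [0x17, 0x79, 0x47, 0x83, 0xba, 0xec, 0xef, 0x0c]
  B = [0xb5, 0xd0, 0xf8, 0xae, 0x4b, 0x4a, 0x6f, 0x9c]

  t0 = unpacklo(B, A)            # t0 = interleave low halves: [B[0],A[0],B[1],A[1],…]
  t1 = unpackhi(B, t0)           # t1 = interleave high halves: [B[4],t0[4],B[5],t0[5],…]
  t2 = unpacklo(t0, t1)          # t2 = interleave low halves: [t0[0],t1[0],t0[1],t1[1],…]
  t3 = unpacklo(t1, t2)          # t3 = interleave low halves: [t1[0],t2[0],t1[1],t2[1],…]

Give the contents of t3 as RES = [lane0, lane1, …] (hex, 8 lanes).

RES = [ 0x4b  0xb5  0xf8  0x4b  0x4a  0x17  0x47  0xf8 ]

t0 = [0xb5, 0x17, 0xd0, 0x79, 0xf8, 0x47, 0xae, 0x83]
t1 = [0x4b, 0xf8, 0x4a, 0x47, 0x6f, 0xae, 0x9c, 0x83]
t2 = [0xb5, 0x4b, 0x17, 0xf8, 0xd0, 0x4a, 0x79, 0x47]
t3 = [0x4b, 0xb5, 0xf8, 0x4b, 0x4a, 0x17, 0x47, 0xf8]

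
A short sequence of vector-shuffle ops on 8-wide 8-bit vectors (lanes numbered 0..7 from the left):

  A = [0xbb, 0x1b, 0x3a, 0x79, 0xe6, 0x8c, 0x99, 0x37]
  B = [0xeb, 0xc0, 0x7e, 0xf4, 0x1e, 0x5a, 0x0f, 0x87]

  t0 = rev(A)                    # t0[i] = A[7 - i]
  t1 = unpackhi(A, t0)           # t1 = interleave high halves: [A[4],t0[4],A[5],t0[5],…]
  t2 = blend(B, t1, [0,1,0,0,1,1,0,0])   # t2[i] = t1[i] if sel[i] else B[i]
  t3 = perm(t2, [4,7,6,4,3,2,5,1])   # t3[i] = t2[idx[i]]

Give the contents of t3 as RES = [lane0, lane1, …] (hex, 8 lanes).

RES = [ 0x99  0x87  0x0f  0x99  0xf4  0x7e  0x1b  0x79 ]

t0 = [0x37, 0x99, 0x8c, 0xe6, 0x79, 0x3a, 0x1b, 0xbb]
t1 = [0xe6, 0x79, 0x8c, 0x3a, 0x99, 0x1b, 0x37, 0xbb]
t2 = [0xeb, 0x79, 0x7e, 0xf4, 0x99, 0x1b, 0x0f, 0x87]
t3 = [0x99, 0x87, 0x0f, 0x99, 0xf4, 0x7e, 0x1b, 0x79]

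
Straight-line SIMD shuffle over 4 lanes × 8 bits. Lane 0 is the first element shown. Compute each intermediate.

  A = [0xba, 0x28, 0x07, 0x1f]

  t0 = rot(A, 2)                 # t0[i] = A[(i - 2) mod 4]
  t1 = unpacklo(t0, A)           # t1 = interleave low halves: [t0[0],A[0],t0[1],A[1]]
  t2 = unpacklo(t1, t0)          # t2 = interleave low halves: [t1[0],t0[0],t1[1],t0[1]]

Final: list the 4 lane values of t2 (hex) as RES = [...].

t0 = [0x07, 0x1f, 0xba, 0x28]
t1 = [0x07, 0xba, 0x1f, 0x28]
t2 = [0x07, 0x07, 0xba, 0x1f]

RES = [0x07, 0x07, 0xba, 0x1f]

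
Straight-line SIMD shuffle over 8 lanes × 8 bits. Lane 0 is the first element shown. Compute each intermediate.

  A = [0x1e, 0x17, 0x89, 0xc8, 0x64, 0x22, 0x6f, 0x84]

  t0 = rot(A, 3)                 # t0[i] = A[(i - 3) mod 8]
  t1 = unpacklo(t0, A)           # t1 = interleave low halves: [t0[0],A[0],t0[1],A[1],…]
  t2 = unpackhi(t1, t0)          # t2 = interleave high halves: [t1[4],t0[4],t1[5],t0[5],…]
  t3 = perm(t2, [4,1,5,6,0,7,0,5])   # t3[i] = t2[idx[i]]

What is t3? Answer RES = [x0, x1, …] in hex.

  t0: 22 6f 84 1e 17 89 c8 64
  t1: 22 1e 6f 17 84 89 1e c8
  t2: 84 17 89 89 1e c8 c8 64
  t3: 1e 17 c8 c8 84 64 84 c8

RES = [0x1e, 0x17, 0xc8, 0xc8, 0x84, 0x64, 0x84, 0xc8]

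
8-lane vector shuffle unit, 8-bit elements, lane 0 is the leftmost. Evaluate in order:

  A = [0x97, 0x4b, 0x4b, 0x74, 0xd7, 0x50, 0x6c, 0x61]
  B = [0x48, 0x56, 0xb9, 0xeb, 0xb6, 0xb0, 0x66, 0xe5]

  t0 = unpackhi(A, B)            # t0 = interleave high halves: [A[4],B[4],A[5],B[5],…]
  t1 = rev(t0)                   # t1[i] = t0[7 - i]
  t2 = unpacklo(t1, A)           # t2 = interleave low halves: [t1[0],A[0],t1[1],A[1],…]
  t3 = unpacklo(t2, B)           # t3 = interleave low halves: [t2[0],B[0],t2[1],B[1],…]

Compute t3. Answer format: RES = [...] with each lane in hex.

RES = [ 0xe5  0x48  0x97  0x56  0x61  0xb9  0x4b  0xeb ]

→ t0 |d7|b6|50|b0|6c|66|61|e5|
→ t1 |e5|61|66|6c|b0|50|b6|d7|
→ t2 |e5|97|61|4b|66|4b|6c|74|
→ t3 |e5|48|97|56|61|b9|4b|eb|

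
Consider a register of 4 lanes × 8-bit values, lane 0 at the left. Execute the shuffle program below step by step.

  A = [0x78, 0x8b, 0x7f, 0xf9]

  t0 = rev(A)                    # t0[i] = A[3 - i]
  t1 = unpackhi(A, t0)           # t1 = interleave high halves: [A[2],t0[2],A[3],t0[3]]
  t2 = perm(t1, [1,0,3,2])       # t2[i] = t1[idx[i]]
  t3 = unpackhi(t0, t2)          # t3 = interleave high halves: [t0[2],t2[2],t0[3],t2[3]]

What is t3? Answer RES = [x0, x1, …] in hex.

RES = [ 0x8b  0x78  0x78  0xf9 ]

→ t0 |f9|7f|8b|78|
→ t1 |7f|8b|f9|78|
→ t2 |8b|7f|78|f9|
→ t3 |8b|78|78|f9|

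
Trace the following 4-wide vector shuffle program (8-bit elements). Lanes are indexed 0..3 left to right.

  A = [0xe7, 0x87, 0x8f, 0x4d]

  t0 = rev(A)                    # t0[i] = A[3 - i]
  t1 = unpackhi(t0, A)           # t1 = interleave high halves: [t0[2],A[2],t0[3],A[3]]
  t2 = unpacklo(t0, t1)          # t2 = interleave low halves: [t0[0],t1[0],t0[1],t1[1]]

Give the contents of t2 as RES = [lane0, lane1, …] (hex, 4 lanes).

t0 = [0x4d, 0x8f, 0x87, 0xe7]
t1 = [0x87, 0x8f, 0xe7, 0x4d]
t2 = [0x4d, 0x87, 0x8f, 0x8f]

RES = [0x4d, 0x87, 0x8f, 0x8f]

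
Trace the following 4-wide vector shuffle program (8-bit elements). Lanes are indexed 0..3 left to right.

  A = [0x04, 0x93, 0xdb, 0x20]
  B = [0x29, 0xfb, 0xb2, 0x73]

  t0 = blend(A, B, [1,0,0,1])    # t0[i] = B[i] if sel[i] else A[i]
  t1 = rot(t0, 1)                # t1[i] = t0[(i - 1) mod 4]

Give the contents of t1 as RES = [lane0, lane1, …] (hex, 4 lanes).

RES = [ 0x73  0x29  0x93  0xdb ]

  t0: 29 93 db 73
  t1: 73 29 93 db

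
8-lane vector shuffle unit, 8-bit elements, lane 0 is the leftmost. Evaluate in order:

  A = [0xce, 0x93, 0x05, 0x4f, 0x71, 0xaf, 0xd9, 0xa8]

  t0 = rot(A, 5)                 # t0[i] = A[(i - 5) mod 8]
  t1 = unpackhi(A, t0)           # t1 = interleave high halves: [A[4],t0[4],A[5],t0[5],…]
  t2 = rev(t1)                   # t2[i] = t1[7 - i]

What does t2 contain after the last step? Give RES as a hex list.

  t0: 4f 71 af d9 a8 ce 93 05
  t1: 71 a8 af ce d9 93 a8 05
  t2: 05 a8 93 d9 ce af a8 71

RES = [ 0x05  0xa8  0x93  0xd9  0xce  0xaf  0xa8  0x71 ]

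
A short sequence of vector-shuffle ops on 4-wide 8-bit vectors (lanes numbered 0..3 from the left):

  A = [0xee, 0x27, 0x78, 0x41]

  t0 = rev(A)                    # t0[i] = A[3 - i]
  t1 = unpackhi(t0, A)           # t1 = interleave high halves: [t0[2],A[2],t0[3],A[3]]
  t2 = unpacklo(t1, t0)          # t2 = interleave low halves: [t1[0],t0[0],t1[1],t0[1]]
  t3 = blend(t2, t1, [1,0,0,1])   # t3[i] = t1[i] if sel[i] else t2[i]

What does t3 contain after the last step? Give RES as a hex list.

RES = [0x27, 0x41, 0x78, 0x41]

→ t0 |41|78|27|ee|
→ t1 |27|78|ee|41|
→ t2 |27|41|78|78|
→ t3 |27|41|78|41|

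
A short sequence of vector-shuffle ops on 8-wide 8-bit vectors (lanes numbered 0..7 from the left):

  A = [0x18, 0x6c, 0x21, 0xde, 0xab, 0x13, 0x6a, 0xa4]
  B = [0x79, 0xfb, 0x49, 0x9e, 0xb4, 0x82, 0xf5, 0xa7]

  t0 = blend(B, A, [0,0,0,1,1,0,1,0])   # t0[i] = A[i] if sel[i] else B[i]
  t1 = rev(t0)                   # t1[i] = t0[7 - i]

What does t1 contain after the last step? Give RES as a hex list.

RES = [0xa7, 0x6a, 0x82, 0xab, 0xde, 0x49, 0xfb, 0x79]

  t0: 79 fb 49 de ab 82 6a a7
  t1: a7 6a 82 ab de 49 fb 79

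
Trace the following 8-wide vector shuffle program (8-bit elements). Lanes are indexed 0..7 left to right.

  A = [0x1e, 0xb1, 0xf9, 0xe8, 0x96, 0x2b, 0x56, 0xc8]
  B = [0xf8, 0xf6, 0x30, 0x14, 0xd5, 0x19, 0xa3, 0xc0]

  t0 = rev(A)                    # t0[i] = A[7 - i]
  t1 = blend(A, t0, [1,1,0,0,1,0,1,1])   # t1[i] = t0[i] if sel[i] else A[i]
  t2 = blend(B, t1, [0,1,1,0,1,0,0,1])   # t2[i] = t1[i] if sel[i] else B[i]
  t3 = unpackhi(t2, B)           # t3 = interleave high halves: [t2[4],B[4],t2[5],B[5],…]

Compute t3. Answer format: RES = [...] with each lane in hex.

→ t0 |c8|56|2b|96|e8|f9|b1|1e|
→ t1 |c8|56|f9|e8|e8|2b|b1|1e|
→ t2 |f8|56|f9|14|e8|19|a3|1e|
→ t3 |e8|d5|19|19|a3|a3|1e|c0|

RES = [ 0xe8  0xd5  0x19  0x19  0xa3  0xa3  0x1e  0xc0 ]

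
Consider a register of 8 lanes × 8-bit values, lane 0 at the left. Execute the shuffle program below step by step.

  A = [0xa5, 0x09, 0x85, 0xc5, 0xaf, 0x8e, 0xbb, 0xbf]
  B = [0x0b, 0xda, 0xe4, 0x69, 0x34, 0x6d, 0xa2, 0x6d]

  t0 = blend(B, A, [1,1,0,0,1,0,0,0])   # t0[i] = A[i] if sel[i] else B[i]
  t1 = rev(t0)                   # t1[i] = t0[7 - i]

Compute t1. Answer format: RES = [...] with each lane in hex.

RES = [ 0x6d  0xa2  0x6d  0xaf  0x69  0xe4  0x09  0xa5 ]

  t0: a5 09 e4 69 af 6d a2 6d
  t1: 6d a2 6d af 69 e4 09 a5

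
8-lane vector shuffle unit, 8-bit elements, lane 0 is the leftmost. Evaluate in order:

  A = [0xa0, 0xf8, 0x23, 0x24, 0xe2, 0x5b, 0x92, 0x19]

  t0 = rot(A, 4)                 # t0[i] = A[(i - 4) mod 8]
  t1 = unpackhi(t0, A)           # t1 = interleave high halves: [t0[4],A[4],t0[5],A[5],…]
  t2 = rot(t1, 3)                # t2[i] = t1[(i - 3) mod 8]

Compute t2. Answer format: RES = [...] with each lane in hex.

  t0: e2 5b 92 19 a0 f8 23 24
  t1: a0 e2 f8 5b 23 92 24 19
  t2: 92 24 19 a0 e2 f8 5b 23

RES = [ 0x92  0x24  0x19  0xa0  0xe2  0xf8  0x5b  0x23 ]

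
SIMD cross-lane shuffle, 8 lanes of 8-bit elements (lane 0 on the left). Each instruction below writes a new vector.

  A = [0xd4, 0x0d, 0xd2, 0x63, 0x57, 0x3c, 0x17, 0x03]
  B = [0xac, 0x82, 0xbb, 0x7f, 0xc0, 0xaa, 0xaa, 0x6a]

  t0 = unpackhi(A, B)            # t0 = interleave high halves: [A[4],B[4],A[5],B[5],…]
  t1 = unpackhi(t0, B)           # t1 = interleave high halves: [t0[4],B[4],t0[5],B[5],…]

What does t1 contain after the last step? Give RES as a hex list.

RES = [0x17, 0xc0, 0xaa, 0xaa, 0x03, 0xaa, 0x6a, 0x6a]

  t0: 57 c0 3c aa 17 aa 03 6a
  t1: 17 c0 aa aa 03 aa 6a 6a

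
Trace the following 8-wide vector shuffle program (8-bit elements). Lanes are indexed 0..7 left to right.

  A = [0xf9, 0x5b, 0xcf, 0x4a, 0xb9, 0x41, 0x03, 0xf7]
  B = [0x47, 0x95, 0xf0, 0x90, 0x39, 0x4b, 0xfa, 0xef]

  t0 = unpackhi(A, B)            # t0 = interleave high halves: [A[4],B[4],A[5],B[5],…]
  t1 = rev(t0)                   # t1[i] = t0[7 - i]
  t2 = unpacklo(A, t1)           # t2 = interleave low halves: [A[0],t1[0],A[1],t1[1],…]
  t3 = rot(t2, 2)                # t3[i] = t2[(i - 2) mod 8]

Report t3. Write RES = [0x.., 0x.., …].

→ t0 |b9|39|41|4b|03|fa|f7|ef|
→ t1 |ef|f7|fa|03|4b|41|39|b9|
→ t2 |f9|ef|5b|f7|cf|fa|4a|03|
→ t3 |4a|03|f9|ef|5b|f7|cf|fa|

RES = [ 0x4a  0x03  0xf9  0xef  0x5b  0xf7  0xcf  0xfa ]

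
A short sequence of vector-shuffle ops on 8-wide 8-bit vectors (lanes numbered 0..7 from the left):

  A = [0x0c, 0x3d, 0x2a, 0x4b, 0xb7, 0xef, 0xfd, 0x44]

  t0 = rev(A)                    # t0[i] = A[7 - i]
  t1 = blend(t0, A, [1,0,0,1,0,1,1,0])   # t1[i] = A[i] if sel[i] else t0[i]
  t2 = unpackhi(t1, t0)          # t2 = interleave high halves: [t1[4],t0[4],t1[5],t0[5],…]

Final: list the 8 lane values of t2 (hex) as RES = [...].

RES = [0x4b, 0x4b, 0xef, 0x2a, 0xfd, 0x3d, 0x0c, 0x0c]

t0 = [0x44, 0xfd, 0xef, 0xb7, 0x4b, 0x2a, 0x3d, 0x0c]
t1 = [0x0c, 0xfd, 0xef, 0x4b, 0x4b, 0xef, 0xfd, 0x0c]
t2 = [0x4b, 0x4b, 0xef, 0x2a, 0xfd, 0x3d, 0x0c, 0x0c]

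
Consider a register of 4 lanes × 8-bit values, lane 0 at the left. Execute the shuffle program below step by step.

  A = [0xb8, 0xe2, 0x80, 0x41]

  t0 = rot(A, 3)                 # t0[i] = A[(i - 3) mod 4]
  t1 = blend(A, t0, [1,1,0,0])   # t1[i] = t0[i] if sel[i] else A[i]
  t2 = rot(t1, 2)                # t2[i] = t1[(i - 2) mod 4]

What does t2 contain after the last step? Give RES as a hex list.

RES = [ 0x80  0x41  0xe2  0x80 ]

t0 = [0xe2, 0x80, 0x41, 0xb8]
t1 = [0xe2, 0x80, 0x80, 0x41]
t2 = [0x80, 0x41, 0xe2, 0x80]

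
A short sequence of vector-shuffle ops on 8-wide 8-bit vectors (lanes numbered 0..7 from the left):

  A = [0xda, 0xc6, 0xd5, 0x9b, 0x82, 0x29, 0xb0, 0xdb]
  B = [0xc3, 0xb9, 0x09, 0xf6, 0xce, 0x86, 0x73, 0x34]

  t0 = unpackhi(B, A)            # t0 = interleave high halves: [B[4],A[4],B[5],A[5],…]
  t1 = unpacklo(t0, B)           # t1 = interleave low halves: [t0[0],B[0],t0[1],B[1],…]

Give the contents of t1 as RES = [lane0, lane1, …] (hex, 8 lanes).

RES = [0xce, 0xc3, 0x82, 0xb9, 0x86, 0x09, 0x29, 0xf6]

  t0: ce 82 86 29 73 b0 34 db
  t1: ce c3 82 b9 86 09 29 f6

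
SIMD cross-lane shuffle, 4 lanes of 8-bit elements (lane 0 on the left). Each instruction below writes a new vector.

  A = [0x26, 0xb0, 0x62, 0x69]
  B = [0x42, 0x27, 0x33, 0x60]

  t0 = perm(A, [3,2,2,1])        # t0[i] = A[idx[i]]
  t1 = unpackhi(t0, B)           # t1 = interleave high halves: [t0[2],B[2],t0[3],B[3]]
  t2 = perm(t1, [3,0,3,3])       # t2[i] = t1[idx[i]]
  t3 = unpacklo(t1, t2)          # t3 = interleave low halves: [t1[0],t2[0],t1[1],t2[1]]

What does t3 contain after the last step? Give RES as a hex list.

→ t0 |69|62|62|b0|
→ t1 |62|33|b0|60|
→ t2 |60|62|60|60|
→ t3 |62|60|33|62|

RES = [ 0x62  0x60  0x33  0x62 ]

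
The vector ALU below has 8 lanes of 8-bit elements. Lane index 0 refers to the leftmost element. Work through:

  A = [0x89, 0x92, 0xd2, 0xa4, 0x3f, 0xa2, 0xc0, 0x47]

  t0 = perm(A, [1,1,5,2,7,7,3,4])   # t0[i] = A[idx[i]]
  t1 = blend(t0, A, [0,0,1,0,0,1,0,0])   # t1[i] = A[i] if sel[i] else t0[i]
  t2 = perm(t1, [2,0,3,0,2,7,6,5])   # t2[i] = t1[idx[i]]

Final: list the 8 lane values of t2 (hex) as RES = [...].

RES = [ 0xd2  0x92  0xd2  0x92  0xd2  0x3f  0xa4  0xa2 ]

→ t0 |92|92|a2|d2|47|47|a4|3f|
→ t1 |92|92|d2|d2|47|a2|a4|3f|
→ t2 |d2|92|d2|92|d2|3f|a4|a2|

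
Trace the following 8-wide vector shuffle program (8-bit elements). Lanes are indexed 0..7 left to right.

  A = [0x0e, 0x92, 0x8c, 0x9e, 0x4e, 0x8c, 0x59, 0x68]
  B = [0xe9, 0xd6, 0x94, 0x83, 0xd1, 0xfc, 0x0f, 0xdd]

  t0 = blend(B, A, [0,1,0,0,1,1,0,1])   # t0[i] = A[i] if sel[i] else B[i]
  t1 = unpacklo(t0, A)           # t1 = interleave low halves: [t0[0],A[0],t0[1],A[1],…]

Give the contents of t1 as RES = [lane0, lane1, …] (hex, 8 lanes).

RES = [0xe9, 0x0e, 0x92, 0x92, 0x94, 0x8c, 0x83, 0x9e]

t0 = [0xe9, 0x92, 0x94, 0x83, 0x4e, 0x8c, 0x0f, 0x68]
t1 = [0xe9, 0x0e, 0x92, 0x92, 0x94, 0x8c, 0x83, 0x9e]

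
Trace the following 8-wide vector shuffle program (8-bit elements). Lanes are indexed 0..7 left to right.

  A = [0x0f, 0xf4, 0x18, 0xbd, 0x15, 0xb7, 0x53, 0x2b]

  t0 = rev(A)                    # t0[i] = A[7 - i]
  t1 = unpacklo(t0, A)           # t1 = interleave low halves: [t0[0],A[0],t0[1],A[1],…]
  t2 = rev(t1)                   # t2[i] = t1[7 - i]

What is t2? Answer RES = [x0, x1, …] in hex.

RES = [ 0xbd  0x15  0x18  0xb7  0xf4  0x53  0x0f  0x2b ]

t0 = [0x2b, 0x53, 0xb7, 0x15, 0xbd, 0x18, 0xf4, 0x0f]
t1 = [0x2b, 0x0f, 0x53, 0xf4, 0xb7, 0x18, 0x15, 0xbd]
t2 = [0xbd, 0x15, 0x18, 0xb7, 0xf4, 0x53, 0x0f, 0x2b]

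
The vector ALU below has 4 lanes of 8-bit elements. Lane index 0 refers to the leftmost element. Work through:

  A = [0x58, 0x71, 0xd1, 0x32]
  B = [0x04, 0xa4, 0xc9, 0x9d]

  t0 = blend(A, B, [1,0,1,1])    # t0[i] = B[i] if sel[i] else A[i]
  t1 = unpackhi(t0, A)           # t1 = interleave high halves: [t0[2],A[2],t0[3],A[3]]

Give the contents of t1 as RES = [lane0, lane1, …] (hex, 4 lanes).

→ t0 |04|71|c9|9d|
→ t1 |c9|d1|9d|32|

RES = [ 0xc9  0xd1  0x9d  0x32 ]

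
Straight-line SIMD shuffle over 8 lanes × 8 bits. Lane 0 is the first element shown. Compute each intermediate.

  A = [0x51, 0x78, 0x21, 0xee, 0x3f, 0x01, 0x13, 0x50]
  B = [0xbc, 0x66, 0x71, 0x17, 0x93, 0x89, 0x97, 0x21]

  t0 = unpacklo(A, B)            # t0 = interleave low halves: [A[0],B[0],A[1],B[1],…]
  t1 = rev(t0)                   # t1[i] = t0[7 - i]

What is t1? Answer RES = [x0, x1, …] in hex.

  t0: 51 bc 78 66 21 71 ee 17
  t1: 17 ee 71 21 66 78 bc 51

RES = [0x17, 0xee, 0x71, 0x21, 0x66, 0x78, 0xbc, 0x51]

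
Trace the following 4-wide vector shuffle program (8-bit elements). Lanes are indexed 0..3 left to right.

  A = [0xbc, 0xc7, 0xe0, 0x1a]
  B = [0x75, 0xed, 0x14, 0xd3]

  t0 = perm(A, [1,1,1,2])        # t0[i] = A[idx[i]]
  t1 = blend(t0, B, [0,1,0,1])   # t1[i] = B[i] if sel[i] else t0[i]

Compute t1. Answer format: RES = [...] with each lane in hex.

RES = [ 0xc7  0xed  0xc7  0xd3 ]

  t0: c7 c7 c7 e0
  t1: c7 ed c7 d3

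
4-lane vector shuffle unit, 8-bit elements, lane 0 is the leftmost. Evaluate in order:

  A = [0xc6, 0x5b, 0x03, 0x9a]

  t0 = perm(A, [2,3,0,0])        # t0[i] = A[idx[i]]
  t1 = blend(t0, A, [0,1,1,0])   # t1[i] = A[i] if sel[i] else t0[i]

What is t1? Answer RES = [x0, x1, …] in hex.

→ t0 |03|9a|c6|c6|
→ t1 |03|5b|03|c6|

RES = [ 0x03  0x5b  0x03  0xc6 ]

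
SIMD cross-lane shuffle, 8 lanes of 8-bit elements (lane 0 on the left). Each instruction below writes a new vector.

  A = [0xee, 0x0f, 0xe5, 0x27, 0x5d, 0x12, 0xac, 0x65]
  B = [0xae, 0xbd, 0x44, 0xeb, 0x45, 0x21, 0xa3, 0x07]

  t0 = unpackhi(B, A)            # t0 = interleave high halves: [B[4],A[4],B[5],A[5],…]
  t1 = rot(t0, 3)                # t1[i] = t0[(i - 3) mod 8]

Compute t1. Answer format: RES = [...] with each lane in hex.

RES = [ 0xac  0x07  0x65  0x45  0x5d  0x21  0x12  0xa3 ]

→ t0 |45|5d|21|12|a3|ac|07|65|
→ t1 |ac|07|65|45|5d|21|12|a3|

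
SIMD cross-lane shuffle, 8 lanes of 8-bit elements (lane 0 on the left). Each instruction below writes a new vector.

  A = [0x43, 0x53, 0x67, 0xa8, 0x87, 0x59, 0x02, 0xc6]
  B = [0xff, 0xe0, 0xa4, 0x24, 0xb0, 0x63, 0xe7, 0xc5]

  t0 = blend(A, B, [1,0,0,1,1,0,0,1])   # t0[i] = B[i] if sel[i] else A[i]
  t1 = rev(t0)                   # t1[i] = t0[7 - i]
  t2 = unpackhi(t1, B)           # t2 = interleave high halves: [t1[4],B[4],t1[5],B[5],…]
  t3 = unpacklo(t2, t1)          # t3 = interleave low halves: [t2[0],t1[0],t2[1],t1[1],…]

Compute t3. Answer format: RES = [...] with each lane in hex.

RES = [ 0x24  0xc5  0xb0  0x02  0x67  0x59  0x63  0xb0 ]

t0 = [0xff, 0x53, 0x67, 0x24, 0xb0, 0x59, 0x02, 0xc5]
t1 = [0xc5, 0x02, 0x59, 0xb0, 0x24, 0x67, 0x53, 0xff]
t2 = [0x24, 0xb0, 0x67, 0x63, 0x53, 0xe7, 0xff, 0xc5]
t3 = [0x24, 0xc5, 0xb0, 0x02, 0x67, 0x59, 0x63, 0xb0]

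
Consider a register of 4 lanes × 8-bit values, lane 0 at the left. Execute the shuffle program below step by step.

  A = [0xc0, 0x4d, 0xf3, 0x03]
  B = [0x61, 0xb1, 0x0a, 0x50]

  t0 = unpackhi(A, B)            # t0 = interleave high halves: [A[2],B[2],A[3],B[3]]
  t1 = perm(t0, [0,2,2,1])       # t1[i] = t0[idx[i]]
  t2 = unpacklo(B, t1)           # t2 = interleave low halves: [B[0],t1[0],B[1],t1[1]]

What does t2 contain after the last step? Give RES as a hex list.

RES = [0x61, 0xf3, 0xb1, 0x03]

→ t0 |f3|0a|03|50|
→ t1 |f3|03|03|0a|
→ t2 |61|f3|b1|03|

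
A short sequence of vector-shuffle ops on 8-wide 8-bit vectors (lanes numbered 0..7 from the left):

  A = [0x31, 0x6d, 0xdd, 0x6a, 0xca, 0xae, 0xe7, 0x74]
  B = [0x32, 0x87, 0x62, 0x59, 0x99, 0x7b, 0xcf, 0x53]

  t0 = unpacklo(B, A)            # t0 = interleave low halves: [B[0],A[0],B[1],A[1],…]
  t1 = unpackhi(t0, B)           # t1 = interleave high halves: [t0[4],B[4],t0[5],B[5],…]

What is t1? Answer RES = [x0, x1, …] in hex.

RES = [ 0x62  0x99  0xdd  0x7b  0x59  0xcf  0x6a  0x53 ]

t0 = [0x32, 0x31, 0x87, 0x6d, 0x62, 0xdd, 0x59, 0x6a]
t1 = [0x62, 0x99, 0xdd, 0x7b, 0x59, 0xcf, 0x6a, 0x53]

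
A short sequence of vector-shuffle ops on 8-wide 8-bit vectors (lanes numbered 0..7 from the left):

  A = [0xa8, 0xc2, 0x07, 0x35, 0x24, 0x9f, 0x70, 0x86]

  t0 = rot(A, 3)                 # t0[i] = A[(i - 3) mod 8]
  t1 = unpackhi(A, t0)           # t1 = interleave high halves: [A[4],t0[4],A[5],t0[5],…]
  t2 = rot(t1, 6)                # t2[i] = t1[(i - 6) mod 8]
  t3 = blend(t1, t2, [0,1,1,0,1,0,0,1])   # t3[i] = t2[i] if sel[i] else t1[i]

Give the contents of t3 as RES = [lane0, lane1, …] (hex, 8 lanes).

t0 = [0x9f, 0x70, 0x86, 0xa8, 0xc2, 0x07, 0x35, 0x24]
t1 = [0x24, 0xc2, 0x9f, 0x07, 0x70, 0x35, 0x86, 0x24]
t2 = [0x9f, 0x07, 0x70, 0x35, 0x86, 0x24, 0x24, 0xc2]
t3 = [0x24, 0x07, 0x70, 0x07, 0x86, 0x35, 0x86, 0xc2]

RES = [0x24, 0x07, 0x70, 0x07, 0x86, 0x35, 0x86, 0xc2]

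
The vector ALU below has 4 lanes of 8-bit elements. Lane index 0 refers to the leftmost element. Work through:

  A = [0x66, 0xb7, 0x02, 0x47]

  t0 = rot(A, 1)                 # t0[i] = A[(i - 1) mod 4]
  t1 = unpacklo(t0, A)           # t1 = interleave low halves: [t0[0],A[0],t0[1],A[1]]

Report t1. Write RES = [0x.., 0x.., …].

t0 = [0x47, 0x66, 0xb7, 0x02]
t1 = [0x47, 0x66, 0x66, 0xb7]

RES = [0x47, 0x66, 0x66, 0xb7]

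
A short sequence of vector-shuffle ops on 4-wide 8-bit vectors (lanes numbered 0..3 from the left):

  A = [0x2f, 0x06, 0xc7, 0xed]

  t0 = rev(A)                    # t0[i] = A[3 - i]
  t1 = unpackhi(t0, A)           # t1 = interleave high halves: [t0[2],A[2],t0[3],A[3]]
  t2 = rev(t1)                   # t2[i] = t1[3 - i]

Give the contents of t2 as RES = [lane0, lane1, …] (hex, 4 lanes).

RES = [0xed, 0x2f, 0xc7, 0x06]

  t0: ed c7 06 2f
  t1: 06 c7 2f ed
  t2: ed 2f c7 06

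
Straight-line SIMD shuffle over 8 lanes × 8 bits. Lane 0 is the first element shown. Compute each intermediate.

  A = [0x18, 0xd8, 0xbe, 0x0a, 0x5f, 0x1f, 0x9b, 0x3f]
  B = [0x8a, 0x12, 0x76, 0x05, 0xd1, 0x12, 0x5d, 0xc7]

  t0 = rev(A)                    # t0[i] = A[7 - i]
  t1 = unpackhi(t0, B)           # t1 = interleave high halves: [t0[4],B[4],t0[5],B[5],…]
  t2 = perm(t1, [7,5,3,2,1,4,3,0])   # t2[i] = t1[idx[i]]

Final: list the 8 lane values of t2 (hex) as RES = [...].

RES = [ 0xc7  0x5d  0x12  0xbe  0xd1  0xd8  0x12  0x0a ]

→ t0 |3f|9b|1f|5f|0a|be|d8|18|
→ t1 |0a|d1|be|12|d8|5d|18|c7|
→ t2 |c7|5d|12|be|d1|d8|12|0a|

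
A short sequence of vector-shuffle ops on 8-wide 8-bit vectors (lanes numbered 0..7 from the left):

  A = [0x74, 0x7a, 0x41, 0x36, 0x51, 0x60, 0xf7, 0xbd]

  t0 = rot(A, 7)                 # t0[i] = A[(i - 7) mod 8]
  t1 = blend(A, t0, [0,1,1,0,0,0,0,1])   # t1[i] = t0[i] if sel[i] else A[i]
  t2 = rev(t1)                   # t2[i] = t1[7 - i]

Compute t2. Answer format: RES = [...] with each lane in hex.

RES = [ 0x74  0xf7  0x60  0x51  0x36  0x36  0x41  0x74 ]

t0 = [0x7a, 0x41, 0x36, 0x51, 0x60, 0xf7, 0xbd, 0x74]
t1 = [0x74, 0x41, 0x36, 0x36, 0x51, 0x60, 0xf7, 0x74]
t2 = [0x74, 0xf7, 0x60, 0x51, 0x36, 0x36, 0x41, 0x74]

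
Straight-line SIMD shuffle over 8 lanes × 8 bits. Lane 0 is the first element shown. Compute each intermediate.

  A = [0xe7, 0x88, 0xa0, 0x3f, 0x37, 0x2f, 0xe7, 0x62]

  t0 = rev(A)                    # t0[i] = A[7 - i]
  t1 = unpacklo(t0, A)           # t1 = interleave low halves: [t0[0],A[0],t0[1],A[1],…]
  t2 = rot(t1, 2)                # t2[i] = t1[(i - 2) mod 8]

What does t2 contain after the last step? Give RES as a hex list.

→ t0 |62|e7|2f|37|3f|a0|88|e7|
→ t1 |62|e7|e7|88|2f|a0|37|3f|
→ t2 |37|3f|62|e7|e7|88|2f|a0|

RES = [ 0x37  0x3f  0x62  0xe7  0xe7  0x88  0x2f  0xa0 ]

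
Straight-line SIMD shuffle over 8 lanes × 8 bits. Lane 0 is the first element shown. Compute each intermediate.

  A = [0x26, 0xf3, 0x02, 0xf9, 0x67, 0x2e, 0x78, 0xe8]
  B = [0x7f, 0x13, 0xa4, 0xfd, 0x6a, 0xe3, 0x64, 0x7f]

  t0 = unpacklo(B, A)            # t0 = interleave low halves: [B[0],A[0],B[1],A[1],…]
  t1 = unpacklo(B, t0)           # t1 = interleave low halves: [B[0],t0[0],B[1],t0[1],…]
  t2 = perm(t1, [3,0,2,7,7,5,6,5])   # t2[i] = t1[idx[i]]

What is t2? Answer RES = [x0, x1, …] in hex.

t0 = [0x7f, 0x26, 0x13, 0xf3, 0xa4, 0x02, 0xfd, 0xf9]
t1 = [0x7f, 0x7f, 0x13, 0x26, 0xa4, 0x13, 0xfd, 0xf3]
t2 = [0x26, 0x7f, 0x13, 0xf3, 0xf3, 0x13, 0xfd, 0x13]

RES = [0x26, 0x7f, 0x13, 0xf3, 0xf3, 0x13, 0xfd, 0x13]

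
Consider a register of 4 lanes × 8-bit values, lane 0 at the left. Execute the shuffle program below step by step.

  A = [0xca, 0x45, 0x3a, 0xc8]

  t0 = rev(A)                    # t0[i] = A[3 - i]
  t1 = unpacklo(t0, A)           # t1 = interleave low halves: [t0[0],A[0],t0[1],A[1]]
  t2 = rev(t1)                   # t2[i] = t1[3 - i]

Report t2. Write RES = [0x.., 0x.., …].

t0 = [0xc8, 0x3a, 0x45, 0xca]
t1 = [0xc8, 0xca, 0x3a, 0x45]
t2 = [0x45, 0x3a, 0xca, 0xc8]

RES = [0x45, 0x3a, 0xca, 0xc8]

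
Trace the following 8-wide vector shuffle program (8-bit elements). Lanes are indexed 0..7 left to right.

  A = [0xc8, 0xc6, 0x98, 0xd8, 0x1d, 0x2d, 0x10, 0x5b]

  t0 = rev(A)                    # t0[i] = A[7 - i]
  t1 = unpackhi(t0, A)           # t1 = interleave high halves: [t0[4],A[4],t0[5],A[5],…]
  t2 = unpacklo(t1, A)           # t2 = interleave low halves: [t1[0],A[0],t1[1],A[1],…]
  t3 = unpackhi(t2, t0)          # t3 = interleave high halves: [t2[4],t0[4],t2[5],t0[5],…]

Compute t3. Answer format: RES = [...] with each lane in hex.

RES = [0x98, 0xd8, 0x98, 0x98, 0x2d, 0xc6, 0xd8, 0xc8]

t0 = [0x5b, 0x10, 0x2d, 0x1d, 0xd8, 0x98, 0xc6, 0xc8]
t1 = [0xd8, 0x1d, 0x98, 0x2d, 0xc6, 0x10, 0xc8, 0x5b]
t2 = [0xd8, 0xc8, 0x1d, 0xc6, 0x98, 0x98, 0x2d, 0xd8]
t3 = [0x98, 0xd8, 0x98, 0x98, 0x2d, 0xc6, 0xd8, 0xc8]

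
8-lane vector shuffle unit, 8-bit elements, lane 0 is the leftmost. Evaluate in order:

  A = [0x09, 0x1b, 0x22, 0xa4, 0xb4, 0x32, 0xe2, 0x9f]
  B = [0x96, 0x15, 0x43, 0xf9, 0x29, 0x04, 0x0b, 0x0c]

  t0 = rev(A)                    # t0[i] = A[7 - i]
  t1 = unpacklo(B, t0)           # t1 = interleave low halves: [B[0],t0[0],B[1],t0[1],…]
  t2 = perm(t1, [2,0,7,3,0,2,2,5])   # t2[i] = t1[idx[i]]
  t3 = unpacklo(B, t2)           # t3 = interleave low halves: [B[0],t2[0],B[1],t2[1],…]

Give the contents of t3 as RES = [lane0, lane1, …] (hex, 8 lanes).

RES = [0x96, 0x15, 0x15, 0x96, 0x43, 0xb4, 0xf9, 0xe2]

  t0: 9f e2 32 b4 a4 22 1b 09
  t1: 96 9f 15 e2 43 32 f9 b4
  t2: 15 96 b4 e2 96 15 15 32
  t3: 96 15 15 96 43 b4 f9 e2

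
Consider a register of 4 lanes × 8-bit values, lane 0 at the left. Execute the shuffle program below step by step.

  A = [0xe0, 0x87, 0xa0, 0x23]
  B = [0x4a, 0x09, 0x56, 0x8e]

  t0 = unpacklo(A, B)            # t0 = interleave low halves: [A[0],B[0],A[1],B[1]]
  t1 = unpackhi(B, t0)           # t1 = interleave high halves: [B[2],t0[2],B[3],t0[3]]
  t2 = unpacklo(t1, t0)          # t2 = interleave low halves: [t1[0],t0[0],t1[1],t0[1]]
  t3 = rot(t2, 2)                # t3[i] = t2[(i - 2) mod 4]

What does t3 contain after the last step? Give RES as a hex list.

→ t0 |e0|4a|87|09|
→ t1 |56|87|8e|09|
→ t2 |56|e0|87|4a|
→ t3 |87|4a|56|e0|

RES = [ 0x87  0x4a  0x56  0xe0 ]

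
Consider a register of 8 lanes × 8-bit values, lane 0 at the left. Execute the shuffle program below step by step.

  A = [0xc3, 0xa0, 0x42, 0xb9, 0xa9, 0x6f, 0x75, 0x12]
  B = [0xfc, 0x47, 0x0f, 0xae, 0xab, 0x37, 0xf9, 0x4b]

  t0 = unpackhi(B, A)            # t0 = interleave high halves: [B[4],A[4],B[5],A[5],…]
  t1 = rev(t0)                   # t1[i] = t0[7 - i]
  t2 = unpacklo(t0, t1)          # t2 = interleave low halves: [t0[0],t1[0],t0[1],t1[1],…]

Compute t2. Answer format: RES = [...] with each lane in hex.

t0 = [0xab, 0xa9, 0x37, 0x6f, 0xf9, 0x75, 0x4b, 0x12]
t1 = [0x12, 0x4b, 0x75, 0xf9, 0x6f, 0x37, 0xa9, 0xab]
t2 = [0xab, 0x12, 0xa9, 0x4b, 0x37, 0x75, 0x6f, 0xf9]

RES = [ 0xab  0x12  0xa9  0x4b  0x37  0x75  0x6f  0xf9 ]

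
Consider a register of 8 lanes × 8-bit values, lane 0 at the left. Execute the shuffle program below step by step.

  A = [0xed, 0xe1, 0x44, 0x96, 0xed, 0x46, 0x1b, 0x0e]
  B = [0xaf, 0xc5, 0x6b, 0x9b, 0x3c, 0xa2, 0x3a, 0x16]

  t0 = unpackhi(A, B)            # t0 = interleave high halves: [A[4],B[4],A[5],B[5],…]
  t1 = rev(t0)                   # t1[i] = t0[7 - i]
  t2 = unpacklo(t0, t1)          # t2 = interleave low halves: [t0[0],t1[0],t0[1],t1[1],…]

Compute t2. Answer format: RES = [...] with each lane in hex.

RES = [ 0xed  0x16  0x3c  0x0e  0x46  0x3a  0xa2  0x1b ]

  t0: ed 3c 46 a2 1b 3a 0e 16
  t1: 16 0e 3a 1b a2 46 3c ed
  t2: ed 16 3c 0e 46 3a a2 1b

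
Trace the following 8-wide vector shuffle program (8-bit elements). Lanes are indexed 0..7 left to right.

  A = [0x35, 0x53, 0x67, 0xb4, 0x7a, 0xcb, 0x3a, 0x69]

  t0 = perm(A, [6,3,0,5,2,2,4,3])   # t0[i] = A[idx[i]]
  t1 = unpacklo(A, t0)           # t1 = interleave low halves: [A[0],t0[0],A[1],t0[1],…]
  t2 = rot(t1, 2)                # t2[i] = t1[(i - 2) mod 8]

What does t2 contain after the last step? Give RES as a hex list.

  t0: 3a b4 35 cb 67 67 7a b4
  t1: 35 3a 53 b4 67 35 b4 cb
  t2: b4 cb 35 3a 53 b4 67 35

RES = [0xb4, 0xcb, 0x35, 0x3a, 0x53, 0xb4, 0x67, 0x35]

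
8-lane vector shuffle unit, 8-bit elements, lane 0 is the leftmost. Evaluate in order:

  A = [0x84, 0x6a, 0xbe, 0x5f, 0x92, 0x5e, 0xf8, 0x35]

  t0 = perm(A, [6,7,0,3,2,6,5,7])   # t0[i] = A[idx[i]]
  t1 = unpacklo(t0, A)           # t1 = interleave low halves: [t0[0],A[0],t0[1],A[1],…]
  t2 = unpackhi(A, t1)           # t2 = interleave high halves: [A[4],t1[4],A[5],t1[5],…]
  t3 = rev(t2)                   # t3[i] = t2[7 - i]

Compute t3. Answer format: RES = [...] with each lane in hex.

t0 = [0xf8, 0x35, 0x84, 0x5f, 0xbe, 0xf8, 0x5e, 0x35]
t1 = [0xf8, 0x84, 0x35, 0x6a, 0x84, 0xbe, 0x5f, 0x5f]
t2 = [0x92, 0x84, 0x5e, 0xbe, 0xf8, 0x5f, 0x35, 0x5f]
t3 = [0x5f, 0x35, 0x5f, 0xf8, 0xbe, 0x5e, 0x84, 0x92]

RES = [0x5f, 0x35, 0x5f, 0xf8, 0xbe, 0x5e, 0x84, 0x92]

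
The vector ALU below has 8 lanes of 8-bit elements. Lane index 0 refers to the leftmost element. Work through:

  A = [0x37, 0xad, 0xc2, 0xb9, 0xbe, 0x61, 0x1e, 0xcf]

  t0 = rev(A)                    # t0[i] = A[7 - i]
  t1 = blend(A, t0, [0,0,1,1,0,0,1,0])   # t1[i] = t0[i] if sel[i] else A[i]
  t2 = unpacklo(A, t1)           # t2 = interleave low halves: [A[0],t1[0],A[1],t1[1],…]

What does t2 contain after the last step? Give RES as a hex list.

RES = [0x37, 0x37, 0xad, 0xad, 0xc2, 0x61, 0xb9, 0xbe]

  t0: cf 1e 61 be b9 c2 ad 37
  t1: 37 ad 61 be be 61 ad cf
  t2: 37 37 ad ad c2 61 b9 be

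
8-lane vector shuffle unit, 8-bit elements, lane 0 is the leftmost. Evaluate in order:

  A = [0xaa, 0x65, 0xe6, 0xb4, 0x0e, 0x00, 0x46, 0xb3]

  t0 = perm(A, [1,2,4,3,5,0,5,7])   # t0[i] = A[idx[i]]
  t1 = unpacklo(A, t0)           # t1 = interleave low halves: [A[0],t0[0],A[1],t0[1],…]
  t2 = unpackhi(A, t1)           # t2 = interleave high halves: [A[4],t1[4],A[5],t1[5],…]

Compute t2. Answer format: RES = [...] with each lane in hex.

RES = [ 0x0e  0xe6  0x00  0x0e  0x46  0xb4  0xb3  0xb4 ]

t0 = [0x65, 0xe6, 0x0e, 0xb4, 0x00, 0xaa, 0x00, 0xb3]
t1 = [0xaa, 0x65, 0x65, 0xe6, 0xe6, 0x0e, 0xb4, 0xb4]
t2 = [0x0e, 0xe6, 0x00, 0x0e, 0x46, 0xb4, 0xb3, 0xb4]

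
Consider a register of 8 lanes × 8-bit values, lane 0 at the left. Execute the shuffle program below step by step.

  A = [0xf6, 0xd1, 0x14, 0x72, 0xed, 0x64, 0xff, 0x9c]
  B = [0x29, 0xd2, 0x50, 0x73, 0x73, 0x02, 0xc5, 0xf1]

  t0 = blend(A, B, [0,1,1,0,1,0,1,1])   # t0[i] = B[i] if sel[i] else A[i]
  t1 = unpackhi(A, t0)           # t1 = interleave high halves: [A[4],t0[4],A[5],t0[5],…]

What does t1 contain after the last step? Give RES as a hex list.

  t0: f6 d2 50 72 73 64 c5 f1
  t1: ed 73 64 64 ff c5 9c f1

RES = [ 0xed  0x73  0x64  0x64  0xff  0xc5  0x9c  0xf1 ]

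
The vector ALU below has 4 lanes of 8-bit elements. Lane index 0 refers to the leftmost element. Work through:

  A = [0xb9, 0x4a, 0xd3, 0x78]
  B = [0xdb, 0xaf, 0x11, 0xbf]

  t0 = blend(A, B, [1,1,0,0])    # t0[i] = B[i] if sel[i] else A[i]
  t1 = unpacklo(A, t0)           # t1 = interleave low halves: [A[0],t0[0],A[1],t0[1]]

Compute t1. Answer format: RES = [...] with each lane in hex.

RES = [0xb9, 0xdb, 0x4a, 0xaf]

t0 = [0xdb, 0xaf, 0xd3, 0x78]
t1 = [0xb9, 0xdb, 0x4a, 0xaf]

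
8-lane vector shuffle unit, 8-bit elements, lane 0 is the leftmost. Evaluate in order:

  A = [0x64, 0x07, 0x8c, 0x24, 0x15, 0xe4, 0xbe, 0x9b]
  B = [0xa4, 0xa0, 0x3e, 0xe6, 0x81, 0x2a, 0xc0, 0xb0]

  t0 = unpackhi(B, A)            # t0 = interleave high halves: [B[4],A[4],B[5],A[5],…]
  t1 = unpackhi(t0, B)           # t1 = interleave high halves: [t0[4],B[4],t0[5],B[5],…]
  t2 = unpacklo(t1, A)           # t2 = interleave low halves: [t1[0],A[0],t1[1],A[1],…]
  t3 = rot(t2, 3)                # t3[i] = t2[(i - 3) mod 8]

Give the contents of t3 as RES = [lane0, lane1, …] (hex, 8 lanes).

→ t0 |81|15|2a|e4|c0|be|b0|9b|
→ t1 |c0|81|be|2a|b0|c0|9b|b0|
→ t2 |c0|64|81|07|be|8c|2a|24|
→ t3 |8c|2a|24|c0|64|81|07|be|

RES = [0x8c, 0x2a, 0x24, 0xc0, 0x64, 0x81, 0x07, 0xbe]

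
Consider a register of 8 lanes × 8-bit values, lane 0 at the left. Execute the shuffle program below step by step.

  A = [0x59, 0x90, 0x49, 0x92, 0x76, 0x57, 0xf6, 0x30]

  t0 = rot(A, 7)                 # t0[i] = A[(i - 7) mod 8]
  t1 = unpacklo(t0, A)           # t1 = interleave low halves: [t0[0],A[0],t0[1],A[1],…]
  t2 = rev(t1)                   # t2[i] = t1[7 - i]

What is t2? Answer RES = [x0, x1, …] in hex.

t0 = [0x90, 0x49, 0x92, 0x76, 0x57, 0xf6, 0x30, 0x59]
t1 = [0x90, 0x59, 0x49, 0x90, 0x92, 0x49, 0x76, 0x92]
t2 = [0x92, 0x76, 0x49, 0x92, 0x90, 0x49, 0x59, 0x90]

RES = [0x92, 0x76, 0x49, 0x92, 0x90, 0x49, 0x59, 0x90]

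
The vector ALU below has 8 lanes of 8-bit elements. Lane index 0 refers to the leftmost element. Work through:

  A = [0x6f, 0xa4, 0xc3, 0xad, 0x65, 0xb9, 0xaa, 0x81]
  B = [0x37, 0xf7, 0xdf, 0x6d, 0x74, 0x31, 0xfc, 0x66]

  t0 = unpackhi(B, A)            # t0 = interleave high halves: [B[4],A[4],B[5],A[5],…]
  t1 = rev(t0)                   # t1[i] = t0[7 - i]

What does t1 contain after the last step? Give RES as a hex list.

t0 = [0x74, 0x65, 0x31, 0xb9, 0xfc, 0xaa, 0x66, 0x81]
t1 = [0x81, 0x66, 0xaa, 0xfc, 0xb9, 0x31, 0x65, 0x74]

RES = [ 0x81  0x66  0xaa  0xfc  0xb9  0x31  0x65  0x74 ]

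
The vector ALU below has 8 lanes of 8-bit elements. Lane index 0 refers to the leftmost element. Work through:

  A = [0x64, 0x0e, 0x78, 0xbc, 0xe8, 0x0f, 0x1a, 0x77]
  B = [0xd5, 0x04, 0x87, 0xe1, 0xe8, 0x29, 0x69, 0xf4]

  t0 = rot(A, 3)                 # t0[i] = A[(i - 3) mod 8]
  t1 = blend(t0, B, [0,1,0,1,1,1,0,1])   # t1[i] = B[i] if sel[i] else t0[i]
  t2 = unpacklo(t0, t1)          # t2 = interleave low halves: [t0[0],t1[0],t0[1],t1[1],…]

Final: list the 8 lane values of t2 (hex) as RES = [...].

t0 = [0x0f, 0x1a, 0x77, 0x64, 0x0e, 0x78, 0xbc, 0xe8]
t1 = [0x0f, 0x04, 0x77, 0xe1, 0xe8, 0x29, 0xbc, 0xf4]
t2 = [0x0f, 0x0f, 0x1a, 0x04, 0x77, 0x77, 0x64, 0xe1]

RES = [ 0x0f  0x0f  0x1a  0x04  0x77  0x77  0x64  0xe1 ]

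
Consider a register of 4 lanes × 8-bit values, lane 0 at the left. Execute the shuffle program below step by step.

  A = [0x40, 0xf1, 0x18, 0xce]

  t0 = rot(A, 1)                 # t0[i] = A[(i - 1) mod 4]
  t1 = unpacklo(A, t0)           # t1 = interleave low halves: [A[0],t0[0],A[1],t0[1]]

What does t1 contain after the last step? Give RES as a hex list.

RES = [ 0x40  0xce  0xf1  0x40 ]

→ t0 |ce|40|f1|18|
→ t1 |40|ce|f1|40|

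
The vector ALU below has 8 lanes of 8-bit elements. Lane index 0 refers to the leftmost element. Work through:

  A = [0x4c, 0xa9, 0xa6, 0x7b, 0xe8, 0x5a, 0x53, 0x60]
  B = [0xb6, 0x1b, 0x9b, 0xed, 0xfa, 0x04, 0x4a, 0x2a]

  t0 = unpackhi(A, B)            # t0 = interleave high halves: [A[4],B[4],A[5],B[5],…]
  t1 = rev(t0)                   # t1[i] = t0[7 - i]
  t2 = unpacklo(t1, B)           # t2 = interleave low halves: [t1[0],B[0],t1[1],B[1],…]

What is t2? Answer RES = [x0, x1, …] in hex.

RES = [ 0x2a  0xb6  0x60  0x1b  0x4a  0x9b  0x53  0xed ]

t0 = [0xe8, 0xfa, 0x5a, 0x04, 0x53, 0x4a, 0x60, 0x2a]
t1 = [0x2a, 0x60, 0x4a, 0x53, 0x04, 0x5a, 0xfa, 0xe8]
t2 = [0x2a, 0xb6, 0x60, 0x1b, 0x4a, 0x9b, 0x53, 0xed]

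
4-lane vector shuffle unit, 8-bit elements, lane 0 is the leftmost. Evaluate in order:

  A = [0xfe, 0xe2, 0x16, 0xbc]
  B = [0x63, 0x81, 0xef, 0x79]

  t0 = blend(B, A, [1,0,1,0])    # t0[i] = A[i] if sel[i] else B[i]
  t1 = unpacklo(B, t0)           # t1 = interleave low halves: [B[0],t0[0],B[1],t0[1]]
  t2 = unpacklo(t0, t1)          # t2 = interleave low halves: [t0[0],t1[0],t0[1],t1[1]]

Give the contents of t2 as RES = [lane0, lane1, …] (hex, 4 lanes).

RES = [0xfe, 0x63, 0x81, 0xfe]

t0 = [0xfe, 0x81, 0x16, 0x79]
t1 = [0x63, 0xfe, 0x81, 0x81]
t2 = [0xfe, 0x63, 0x81, 0xfe]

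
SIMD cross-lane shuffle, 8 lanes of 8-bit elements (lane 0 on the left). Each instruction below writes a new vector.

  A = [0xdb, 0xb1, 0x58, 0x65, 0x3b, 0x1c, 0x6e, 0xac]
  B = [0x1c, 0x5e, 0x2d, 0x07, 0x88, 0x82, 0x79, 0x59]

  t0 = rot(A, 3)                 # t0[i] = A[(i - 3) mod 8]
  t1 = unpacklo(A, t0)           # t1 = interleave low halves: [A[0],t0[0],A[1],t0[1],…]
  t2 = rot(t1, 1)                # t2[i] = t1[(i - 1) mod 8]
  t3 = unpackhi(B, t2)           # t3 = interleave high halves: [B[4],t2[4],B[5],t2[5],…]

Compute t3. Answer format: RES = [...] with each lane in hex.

RES = [0x88, 0x6e, 0x82, 0x58, 0x79, 0xac, 0x59, 0x65]

  t0: 1c 6e ac db b1 58 65 3b
  t1: db 1c b1 6e 58 ac 65 db
  t2: db db 1c b1 6e 58 ac 65
  t3: 88 6e 82 58 79 ac 59 65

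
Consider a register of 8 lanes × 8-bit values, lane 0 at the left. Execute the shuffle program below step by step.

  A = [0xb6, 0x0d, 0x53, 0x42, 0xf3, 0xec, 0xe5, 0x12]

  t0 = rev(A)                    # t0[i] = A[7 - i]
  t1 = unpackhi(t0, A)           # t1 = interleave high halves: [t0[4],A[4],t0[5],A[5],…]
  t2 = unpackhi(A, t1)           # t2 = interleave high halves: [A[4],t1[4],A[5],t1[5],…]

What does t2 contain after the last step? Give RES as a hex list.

  t0: 12 e5 ec f3 42 53 0d b6
  t1: 42 f3 53 ec 0d e5 b6 12
  t2: f3 0d ec e5 e5 b6 12 12

RES = [0xf3, 0x0d, 0xec, 0xe5, 0xe5, 0xb6, 0x12, 0x12]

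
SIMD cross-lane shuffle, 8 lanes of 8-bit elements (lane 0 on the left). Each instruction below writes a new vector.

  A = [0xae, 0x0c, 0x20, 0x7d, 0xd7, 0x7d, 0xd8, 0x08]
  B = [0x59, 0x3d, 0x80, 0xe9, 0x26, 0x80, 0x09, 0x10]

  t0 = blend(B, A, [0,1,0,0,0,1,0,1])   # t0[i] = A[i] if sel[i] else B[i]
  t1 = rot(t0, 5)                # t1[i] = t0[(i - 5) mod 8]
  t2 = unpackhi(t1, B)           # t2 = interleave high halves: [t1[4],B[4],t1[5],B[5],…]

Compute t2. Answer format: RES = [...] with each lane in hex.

RES = [0x08, 0x26, 0x59, 0x80, 0x0c, 0x09, 0x80, 0x10]

→ t0 |59|0c|80|e9|26|7d|09|08|
→ t1 |e9|26|7d|09|08|59|0c|80|
→ t2 |08|26|59|80|0c|09|80|10|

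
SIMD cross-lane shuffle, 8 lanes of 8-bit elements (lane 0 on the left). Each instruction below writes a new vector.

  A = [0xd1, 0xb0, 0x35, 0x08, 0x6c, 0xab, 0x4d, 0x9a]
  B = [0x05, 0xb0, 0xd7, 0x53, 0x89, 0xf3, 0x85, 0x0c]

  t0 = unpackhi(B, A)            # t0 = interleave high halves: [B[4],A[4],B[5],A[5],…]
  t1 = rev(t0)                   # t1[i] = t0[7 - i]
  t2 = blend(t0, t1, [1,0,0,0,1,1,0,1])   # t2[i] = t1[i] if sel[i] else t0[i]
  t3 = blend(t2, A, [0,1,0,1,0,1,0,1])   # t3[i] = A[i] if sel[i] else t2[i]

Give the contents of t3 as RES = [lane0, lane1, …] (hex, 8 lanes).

t0 = [0x89, 0x6c, 0xf3, 0xab, 0x85, 0x4d, 0x0c, 0x9a]
t1 = [0x9a, 0x0c, 0x4d, 0x85, 0xab, 0xf3, 0x6c, 0x89]
t2 = [0x9a, 0x6c, 0xf3, 0xab, 0xab, 0xf3, 0x0c, 0x89]
t3 = [0x9a, 0xb0, 0xf3, 0x08, 0xab, 0xab, 0x0c, 0x9a]

RES = [ 0x9a  0xb0  0xf3  0x08  0xab  0xab  0x0c  0x9a ]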